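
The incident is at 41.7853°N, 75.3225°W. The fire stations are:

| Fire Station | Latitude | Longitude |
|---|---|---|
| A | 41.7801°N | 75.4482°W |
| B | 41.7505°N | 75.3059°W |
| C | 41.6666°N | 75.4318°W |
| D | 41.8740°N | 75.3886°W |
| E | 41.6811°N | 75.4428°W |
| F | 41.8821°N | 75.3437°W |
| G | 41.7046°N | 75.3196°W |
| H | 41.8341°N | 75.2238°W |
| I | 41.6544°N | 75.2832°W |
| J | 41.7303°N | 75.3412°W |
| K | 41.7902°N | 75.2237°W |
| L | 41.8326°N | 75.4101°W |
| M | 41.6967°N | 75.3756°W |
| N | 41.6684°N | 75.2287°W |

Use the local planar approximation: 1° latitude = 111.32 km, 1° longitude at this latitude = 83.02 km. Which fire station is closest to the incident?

B

Distances from 41.7853°N, 75.3225°W:
A: √((-0.0052·111.32)² + (-0.1257·83.02)²) = √(0.335084 + 108.902040) = 10.4517 km
B: √((-0.0348·111.32)² + (0.0166·83.02)²) = √(15.007380 + 1.899248) = 4.1118 km
C: √((-0.1187·111.32)² + (-0.1093·83.02)²) = √(174.601445 + 82.339037) = 16.0294 km
D: √((0.0887·111.32)² + (-0.0661·83.02)²) = √(97.497535 + 30.113995) = 11.2965 km
E: √((-0.1042·111.32)² + (-0.1203·83.02)²) = √(134.549421 + 99.746281) = 15.3067 km
F: √((0.0968·111.32)² + (-0.0212·83.02)²) = √(116.117348 + 3.097684) = 10.9186 km
G: √((-0.0807·111.32)² + (0.0029·83.02)²) = √(80.703703 + 0.057964) = 8.9867 km
H: √((0.0488·111.32)² + (0.0987·83.02)²) = √(29.511144 + 67.142849) = 9.8313 km
I: √((-0.1309·111.32)² + (0.0393·83.02)²) = √(212.337006 + 10.645120) = 14.9326 km
J: √((-0.0550·111.32)² + (-0.0187·83.02)²) = √(37.486231 + 2.410176) = 6.3164 km
K: √((0.0049·111.32)² + (0.0988·83.02)²) = √(0.297535 + 67.278972) = 8.2205 km
L: √((0.0473·111.32)² + (-0.0876·83.02)²) = √(27.724816 + 52.890013) = 8.9786 km
M: √((-0.0886·111.32)² + (-0.0531·83.02)²) = √(97.277822 + 19.433656) = 10.8033 km
N: √((-0.1169·111.32)² + (0.0938·83.02)²) = √(169.346185 + 60.641668) = 15.1654 km
Minimum: B at 4.1118 km.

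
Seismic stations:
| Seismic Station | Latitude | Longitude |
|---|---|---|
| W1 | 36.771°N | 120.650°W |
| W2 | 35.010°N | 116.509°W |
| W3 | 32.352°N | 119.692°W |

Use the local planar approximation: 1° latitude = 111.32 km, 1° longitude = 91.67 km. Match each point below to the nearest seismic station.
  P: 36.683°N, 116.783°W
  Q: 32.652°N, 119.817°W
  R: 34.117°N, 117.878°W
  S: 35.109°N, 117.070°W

P at 36.683°N, 116.783°W:
  W1: √((0.088·111.32)² + (-3.867·91.67)²) = √(95.96475 + 125661.66416) = 354.623 km
  W2: √((-1.673·111.32)² + (0.274·91.67)²) = √(34684.72674 + 630.89283) = 187.925 km
  W3: √((-4.331·111.32)² + (-2.909·91.67)²) = √(232446.36699 + 71111.83822) = 550.961 km
  → nearest: W2 (187.925 km)
Q at 32.652°N, 119.817°W:
  W1: √((4.119·111.32)² + (-0.833·91.67)²) = √(210247.08309 + 5831.01912) = 464.842 km
  W2: √((2.358·111.32)² + (3.308·91.67)²) = √(68902.34406 + 91957.14187) = 401.073 km
  W3: √((-0.300·111.32)² + (0.125·91.67)²) = √(1115.29282 + 131.30295) = 35.307 km
  → nearest: W3 (35.307 km)
R at 34.117°N, 117.878°W:
  W1: √((2.654·111.32)² + (-2.772·91.67)²) = √(87286.73170 + 64571.50585) = 389.690 km
  W2: √((0.893·111.32)² + (1.369·91.67)²) = √(9882.10156 + 15749.30374) = 160.098 km
  W3: √((-1.765·111.32)² + (-1.814·91.67)²) = √(38604.31181 + 27652.15790) = 257.403 km
  → nearest: W2 (160.098 km)
S at 35.109°N, 117.070°W:
  W1: √((1.662·111.32)² + (-3.580·91.67)²) = √(34230.12099 + 107701.19350) = 376.738 km
  W2: √((-0.099·111.32)² + (0.561·91.67)²) = √(121.45539 + 2644.72296) = 52.594 km
  W3: √((-2.757·111.32)² + (-2.622·91.67)²) = √(94193.28160 + 57772.32389) = 389.828 km
  → nearest: W2 (52.594 km)

P→W2; Q→W3; R→W2; S→W2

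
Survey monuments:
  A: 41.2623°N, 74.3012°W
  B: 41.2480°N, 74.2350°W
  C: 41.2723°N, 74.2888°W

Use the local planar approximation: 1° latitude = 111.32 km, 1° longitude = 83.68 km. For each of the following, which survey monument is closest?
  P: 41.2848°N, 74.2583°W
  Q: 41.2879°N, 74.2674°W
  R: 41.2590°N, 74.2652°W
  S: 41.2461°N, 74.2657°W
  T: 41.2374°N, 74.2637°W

P at 41.2848°N, 74.2583°W:
  A: √((-0.0225·111.32)² + (-0.0429·83.68)²) = √(6.273522 + 12.887181) = 4.3773 km
  B: √((-0.0368·111.32)² + (0.0233·83.68)²) = √(16.781935 + 3.801502) = 4.5369 km
  C: √((-0.0125·111.32)² + (-0.0305·83.68)²) = √(1.936272 + 6.513929) = 2.9069 km
  → nearest: C (2.9069 km)
Q at 41.2879°N, 74.2674°W:
  A: √((-0.0256·111.32)² + (-0.0338·83.68)²) = √(8.121314 + 7.999756) = 4.0151 km
  B: √((-0.0399·111.32)² + (0.0324·83.68)²) = √(19.728415 + 7.350779) = 5.2038 km
  C: √((-0.0156·111.32)² + (-0.0214·83.68)²) = √(3.015752 + 3.206793) = 2.4945 km
  → nearest: C (2.4945 km)
R at 41.2590°N, 74.2652°W:
  A: √((0.0033·111.32)² + (-0.0360·83.68)²) = √(0.134950 + 9.075036) = 3.0348 km
  B: √((-0.0110·111.32)² + (0.0302·83.68)²) = √(1.499449 + 6.386416) = 2.8082 km
  C: √((0.0133·111.32)² + (-0.0236·83.68)²) = √(2.192046 + 3.900025) = 2.4682 km
  → nearest: C (2.4682 km)
S at 41.2461°N, 74.2657°W:
  A: √((0.0162·111.32)² + (-0.0355·83.68)²) = √(3.252194 + 8.824702) = 3.4752 km
  B: √((0.0019·111.32)² + (0.0307·83.68)²) = √(0.044736 + 6.599638) = 2.5777 km
  C: √((0.0262·111.32)² + (-0.0231·83.68)²) = √(8.506462 + 3.736520) = 3.4990 km
  → nearest: B (2.5777 km)
T at 41.2374°N, 74.2637°W:
  A: √((0.0249·111.32)² + (-0.0375·83.68)²) = √(7.683252 + 9.847044) = 4.1869 km
  B: √((0.0106·111.32)² + (0.0287·83.68)²) = √(1.392381 + 5.767759) = 2.6758 km
  C: √((0.0349·111.32)² + (-0.0251·83.68)²) = √(15.093753 + 4.411546) = 4.4165 km
  → nearest: B (2.6758 km)

P→C; Q→C; R→C; S→B; T→B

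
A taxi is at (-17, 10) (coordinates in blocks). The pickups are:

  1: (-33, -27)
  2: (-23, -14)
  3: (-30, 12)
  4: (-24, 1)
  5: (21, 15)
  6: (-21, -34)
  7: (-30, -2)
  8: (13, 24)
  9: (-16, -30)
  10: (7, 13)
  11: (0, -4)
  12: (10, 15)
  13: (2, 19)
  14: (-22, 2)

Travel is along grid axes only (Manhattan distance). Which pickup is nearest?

Distances from (-17, 10):
1: 53 blocks
2: 30 blocks
3: 15 blocks
4: 16 blocks
5: 43 blocks
6: 48 blocks
7: 25 blocks
8: 44 blocks
9: 41 blocks
10: 27 blocks
11: 31 blocks
12: 32 blocks
13: 28 blocks
14: 13 blocks
Minimum: 14 at 13 blocks.

14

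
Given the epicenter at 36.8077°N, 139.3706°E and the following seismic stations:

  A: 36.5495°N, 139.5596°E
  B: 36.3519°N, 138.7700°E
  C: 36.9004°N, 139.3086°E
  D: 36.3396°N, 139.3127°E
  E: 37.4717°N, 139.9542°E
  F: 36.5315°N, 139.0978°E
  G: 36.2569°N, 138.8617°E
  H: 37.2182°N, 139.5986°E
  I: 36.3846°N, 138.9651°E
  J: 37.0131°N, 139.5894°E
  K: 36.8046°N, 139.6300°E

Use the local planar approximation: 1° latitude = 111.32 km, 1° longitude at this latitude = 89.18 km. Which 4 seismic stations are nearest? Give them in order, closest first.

Distances from 36.8077°N, 139.3706°E:
A: √((-0.2582·111.32)² + (0.1890·89.18)²) = √(826.149931 + 284.091699) = 33.3203 km
B: √((-0.4558·111.32)² + (-0.6006·89.18)²) = √(2574.512691 + 2868.835139) = 73.7790 km
C: √((0.0927·111.32)² + (-0.0620·89.18)²) = √(106.489273 + 30.571610) = 11.7073 km
D: √((-0.4681·111.32)² + (-0.0579·89.18)²) = √(2715.336625 + 26.661959) = 52.3641 km
E: √((0.6640·111.32)² + (0.5836·89.18)²) = √(5463.646016 + 2708.728658) = 90.4012 km
F: √((-0.2762·111.32)² + (-0.2728·89.18)²) = √(945.352428 + 591.866376) = 39.2074 km
G: √((-0.5508·111.32)² + (-0.5089·89.18)²) = √(3759.536092 + 2059.680407) = 76.2838 km
H: √((0.4105·111.32)² + (0.2280·89.18)²) = √(2088.203014 + 413.432516) = 50.0164 km
I: √((-0.4231·111.32)² + (-0.4055·89.18)²) = √(2218.362147 + 1307.725683) = 59.3809 km
J: √((0.2054·111.32)² + (0.2188·89.18)²) = √(522.814078 + 380.740934) = 30.0592 km
K: √((-0.0031·111.32)² + (0.2594·89.18)²) = √(0.119088 + 535.149199) = 23.1359 km
Sorted: C (11.7073 km) < K (23.1359 km) < J (30.0592 km) < A (33.3203 km) < F (39.2074 km) < H (50.0164 km) < …

C, K, J, A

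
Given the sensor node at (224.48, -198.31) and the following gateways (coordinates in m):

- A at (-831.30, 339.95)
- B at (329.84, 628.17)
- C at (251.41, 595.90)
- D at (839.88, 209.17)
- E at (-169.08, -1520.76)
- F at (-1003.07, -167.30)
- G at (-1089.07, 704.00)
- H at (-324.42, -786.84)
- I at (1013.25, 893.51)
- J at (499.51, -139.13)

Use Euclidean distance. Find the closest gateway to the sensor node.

J

Distances from (224.48, -198.31):
A: √((-1055.78)² + (538.26)²) = √(1114671.4084 + 289723.8276) = 1185.07 m
B: √((105.36)² + (826.48)²) = √(11100.7296 + 683069.1904) = 833.17 m
C: √((26.93)² + (794.21)²) = √(725.2249 + 630769.5241) = 794.67 m
D: √((615.40)² + (407.48)²) = √(378717.1600 + 166039.9504) = 738.08 m
E: √((-393.56)² + (-1322.45)²) = √(154889.4736 + 1748874.0025) = 1379.77 m
F: √((-1227.55)² + (31.01)²) = √(1506879.0025 + 961.6201) = 1227.94 m
G: √((-1313.55)² + (902.31)²) = √(1725413.6025 + 814163.3361) = 1593.61 m
H: √((-548.90)² + (-588.53)²) = √(301291.2100 + 346367.5609) = 804.77 m
I: √((788.77)² + (1091.82)²) = √(622158.1129 + 1192070.9124) = 1346.93 m
J: √((275.03)² + (59.18)²) = √(75641.5009 + 3502.2724) = 281.33 m
Minimum: J at 281.33 m.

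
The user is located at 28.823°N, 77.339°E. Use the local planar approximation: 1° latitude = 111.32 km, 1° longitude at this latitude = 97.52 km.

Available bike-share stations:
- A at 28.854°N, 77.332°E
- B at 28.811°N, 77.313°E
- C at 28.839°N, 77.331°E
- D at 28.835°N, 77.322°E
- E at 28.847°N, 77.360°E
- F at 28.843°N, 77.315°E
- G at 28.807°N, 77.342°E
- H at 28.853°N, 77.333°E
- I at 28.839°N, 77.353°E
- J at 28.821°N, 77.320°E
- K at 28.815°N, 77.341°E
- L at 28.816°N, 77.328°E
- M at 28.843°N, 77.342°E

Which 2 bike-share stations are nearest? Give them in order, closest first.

Distances from 28.823°N, 77.339°E:
A: √((0.031·111.32)² + (-0.007·97.52)²) = √(11.90885 + 0.46600) = 3.518 km
B: √((-0.012·111.32)² + (-0.026·97.52)²) = √(1.78447 + 6.42886) = 2.866 km
C: √((0.016·111.32)² + (-0.008·97.52)²) = √(3.17239 + 0.60865) = 1.944 km
D: √((0.012·111.32)² + (-0.017·97.52)²) = √(1.78447 + 2.74843) = 2.129 km
E: √((0.024·111.32)² + (0.021·97.52)²) = √(7.13787 + 4.19398) = 3.366 km
F: √((0.020·111.32)² + (-0.024·97.52)²) = √(4.95686 + 5.47785) = 3.230 km
G: √((-0.016·111.32)² + (0.003·97.52)²) = √(3.17239 + 0.08559) = 1.805 km
H: √((0.030·111.32)² + (-0.006·97.52)²) = √(11.15293 + 0.34237) = 3.390 km
I: √((0.016·111.32)² + (0.014·97.52)²) = √(3.17239 + 1.86399) = 2.244 km
J: √((-0.002·111.32)² + (-0.019·97.52)²) = √(0.04957 + 3.43316) = 1.866 km
K: √((-0.008·111.32)² + (0.002·97.52)²) = √(0.79310 + 0.03804) = 0.912 km
L: √((-0.007·111.32)² + (-0.011·97.52)²) = √(0.60721 + 1.15073) = 1.326 km
M: √((0.020·111.32)² + (0.003·97.52)²) = √(4.95686 + 0.08559) = 2.246 km
Sorted: K (0.912 km) < L (1.326 km) < G (1.805 km) < J (1.866 km) < …

K, L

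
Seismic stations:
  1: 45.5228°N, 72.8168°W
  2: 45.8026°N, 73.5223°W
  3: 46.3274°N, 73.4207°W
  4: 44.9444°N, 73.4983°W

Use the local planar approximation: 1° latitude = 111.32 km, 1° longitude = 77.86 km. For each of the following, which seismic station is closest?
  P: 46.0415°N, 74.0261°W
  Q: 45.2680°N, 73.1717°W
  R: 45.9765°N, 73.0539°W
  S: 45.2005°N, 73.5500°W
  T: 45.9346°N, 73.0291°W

P→2; Q→1; R→2; S→4; T→2

P at 46.0415°N, 74.0261°W:
  1: √((-0.5187·111.32)² + (1.2093·77.86)²) = √(3334.102071 + 8865.370791) = 110.4512 km
  2: √((-0.2389·111.32)² + (0.5038·77.86)²) = √(707.259346 + 1538.668720) = 47.3912 km
  3: √((0.2859·111.32)² + (0.6054·77.86)²) = √(1012.918973 + 2221.844353) = 56.8750 km
  4: √((-1.0971·111.32)² + (0.5278·77.86)²) = √(14915.534653 + 1688.758588) = 128.8576 km
  → nearest: 2 (47.3912 km)
Q at 45.2680°N, 73.1717°W:
  1: √((0.2548·111.32)² + (0.3549·77.86)²) = √(804.535557 + 763.555830) = 39.5991 km
  2: √((0.5346·111.32)² + (-0.3506·77.86)²) = √(3541.639104 + 745.165299) = 65.4737 km
  3: √((1.0594·111.32)² + (-0.2490·77.86)²) = √(13908.052857 + 375.861197) = 119.5153 km
  4: √((-0.3236·111.32)² + (-0.3266·77.86)²) = √(1297.667480 + 646.637906) = 44.0943 km
  → nearest: 1 (39.5991 km)
R at 45.9765°N, 73.0539°W:
  1: √((-0.4537·111.32)² + (0.2371·77.86)²) = √(2550.844319 + 340.793974) = 53.7740 km
  2: √((-0.1739·111.32)² + (-0.4684·77.86)²) = √(374.753381 + 1330.033475) = 41.2891 km
  3: √((0.3509·111.32)² + (-0.3668·77.86)²) = √(1525.854531 + 815.619223) = 48.3888 km
  4: √((-1.0321·111.32)² + (-0.4444·77.86)²) = √(13200.486930 + 1197.228094) = 119.9905 km
  → nearest: 2 (41.2891 km)
S at 45.2005°N, 73.5500°W:
  1: √((0.3223·111.32)² + (0.7332·77.86)²) = √(1287.262170 + 3258.920089) = 67.4254 km
  2: √((0.6021·111.32)² + (0.0277·77.86)²) = √(4492.454112 + 4.651450) = 67.0605 km
  3: √((1.1269·111.32)² + (0.1293·77.86)²) = √(15736.826369 + 101.350489) = 125.8498 km
  4: √((-0.2561·111.32)² + (0.0517·77.86)²) = √(812.766046 + 16.203539) = 28.7918 km
  → nearest: 4 (28.7918 km)
T at 45.9346°N, 73.0291°W:
  1: √((-0.4118·111.32)² + (0.2123·77.86)²) = √(2101.450090 + 273.230255) = 48.7307 km
  2: √((-0.1320·111.32)² + (-0.4932·77.86)²) = √(215.920689 + 1474.602394) = 41.1160 km
  3: √((0.3928·111.32)² + (-0.3916·77.86)²) = √(1912.006452 + 929.638636) = 53.3071 km
  4: √((-0.9902·111.32)² + (-0.4692·77.86)²) = √(12150.446550 + 1334.580594) = 116.1250 km
  → nearest: 2 (41.1160 km)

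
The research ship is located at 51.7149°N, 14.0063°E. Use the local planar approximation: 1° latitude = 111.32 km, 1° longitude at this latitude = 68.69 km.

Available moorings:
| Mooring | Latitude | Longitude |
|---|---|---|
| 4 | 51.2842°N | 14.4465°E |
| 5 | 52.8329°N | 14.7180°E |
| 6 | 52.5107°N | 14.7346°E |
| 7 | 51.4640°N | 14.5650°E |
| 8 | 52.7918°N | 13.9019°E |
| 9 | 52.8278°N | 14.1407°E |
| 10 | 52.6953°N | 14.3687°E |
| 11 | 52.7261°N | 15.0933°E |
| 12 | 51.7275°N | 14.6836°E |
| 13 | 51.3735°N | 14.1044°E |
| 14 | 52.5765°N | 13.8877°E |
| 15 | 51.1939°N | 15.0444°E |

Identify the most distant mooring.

Distances from 51.7149°N, 14.0063°E:
4: √((-0.4307·111.32)² + (0.4402·68.69)²) = √(2298.773272 + 914.296609) = 56.6839 km
5: √((1.1180·111.32)² + (0.7117·68.69)²) = √(15489.236197 + 2389.906797) = 133.7129 km
6: √((0.7958·111.32)² + (0.7283·68.69)²) = √(7847.914536 + 2502.693425) = 101.7379 km
7: √((-0.2509·111.32)² + (0.5587·68.69)²) = √(780.095402 + 1472.802035) = 47.4647 km
8: √((1.0769·111.32)² + (-0.1044·68.69)²) = √(14371.336198 + 51.426626) = 120.0948 km
9: √((1.1129·111.32)² + (0.1344·68.69)²) = √(15348.243482 + 85.228642) = 124.2315 km
10: √((0.9804·111.32)² + (0.3624·68.69)²) = √(11911.130983 + 619.674194) = 111.9411 km
11: √((1.0112·111.32)² + (1.0870·68.69)²) = √(12671.280860 + 5575.016036) = 135.0789 km
12: √((0.0126·111.32)² + (0.6773·68.69)²) = √(1.967377 + 2164.458104) = 46.5449 km
13: √((-0.3414·111.32)² + (0.0981·68.69)²) = √(1444.353270 + 45.407234) = 38.5974 km
14: √((0.8616·111.32)² + (-0.1186·68.69)²) = √(9199.363419 + 66.367646) = 96.2587 km
15: √((-0.5210·111.32)² + (1.0381·68.69)²) = √(3363.735525 + 5084.700942) = 91.9154 km
Maximum: 11 at 135.0789 km.

11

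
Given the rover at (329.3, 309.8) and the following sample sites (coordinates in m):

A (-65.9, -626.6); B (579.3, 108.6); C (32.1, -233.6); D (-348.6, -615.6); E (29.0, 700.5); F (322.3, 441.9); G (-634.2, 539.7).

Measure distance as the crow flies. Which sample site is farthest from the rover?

D

Distances from (329.3, 309.8):
A: √((-395.2)² + (-936.4)²) = √(156183.040 + 876844.960) = 1016.4 m
B: √((250.0)² + (-201.2)²) = √(62500.000 + 40481.440) = 320.9 m
C: √((-297.2)² + (-543.4)²) = √(88327.840 + 295283.560) = 619.4 m
D: √((-677.9)² + (-925.4)²) = √(459548.410 + 856365.160) = 1147.1 m
E: √((-300.3)² + (390.7)²) = √(90180.090 + 152646.490) = 492.8 m
F: √((-7.0)² + (132.1)²) = √(49.000 + 17450.410) = 132.3 m
G: √((-963.5)² + (229.9)²) = √(928332.250 + 52854.010) = 990.5 m
Maximum: D at 1147.1 m.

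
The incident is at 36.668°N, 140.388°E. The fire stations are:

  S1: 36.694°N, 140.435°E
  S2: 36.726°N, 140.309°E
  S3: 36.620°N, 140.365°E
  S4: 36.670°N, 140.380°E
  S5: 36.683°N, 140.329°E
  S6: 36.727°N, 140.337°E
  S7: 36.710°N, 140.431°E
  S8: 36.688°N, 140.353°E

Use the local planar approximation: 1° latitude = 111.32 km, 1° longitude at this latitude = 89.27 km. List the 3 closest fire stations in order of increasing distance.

Distances from 36.668°N, 140.388°E:
S1: √((0.026·111.32)² + (0.047·89.27)²) = √(8.37709 + 17.60381) = 5.097 km
S2: √((0.058·111.32)² + (-0.079·89.27)²) = √(41.68717 + 49.73536) = 9.562 km
S3: √((-0.048·111.32)² + (-0.023·89.27)²) = √(28.55150 + 4.21567) = 5.724 km
S4: √((0.002·111.32)² + (-0.008·89.27)²) = √(0.04957 + 0.51002) = 0.748 km
S5: √((0.015·111.32)² + (-0.059·89.27)²) = √(2.78823 + 27.74055) = 5.525 km
S6: √((0.059·111.32)² + (-0.051·89.27)²) = √(43.13705 + 20.72771) = 7.992 km
S7: √((0.042·111.32)² + (0.043·89.27)²) = √(21.85974 + 14.73493) = 6.049 km
S8: √((0.020·111.32)² + (-0.035·89.27)²) = √(4.95686 + 9.76219) = 3.837 km
Sorted: S4 (0.748 km) < S8 (3.837 km) < S1 (5.097 km) < S5 (5.525 km) < S3 (5.724 km) < …

S4, S8, S1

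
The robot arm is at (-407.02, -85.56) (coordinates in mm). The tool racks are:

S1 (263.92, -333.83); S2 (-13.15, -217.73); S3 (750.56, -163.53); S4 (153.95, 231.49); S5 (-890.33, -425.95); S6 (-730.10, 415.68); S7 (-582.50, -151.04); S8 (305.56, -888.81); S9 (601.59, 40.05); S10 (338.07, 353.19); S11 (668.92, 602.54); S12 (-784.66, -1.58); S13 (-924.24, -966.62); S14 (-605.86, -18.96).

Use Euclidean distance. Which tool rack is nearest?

S7

Distances from (-407.02, -85.56):
S1: √((670.94)² + (-248.27)²) = √(450160.4836 + 61637.9929) = 715.40 mm
S2: √((393.87)² + (-132.17)²) = √(155133.5769 + 17468.9089) = 415.45 mm
S3: √((1157.58)² + (-77.97)²) = √(1339991.4564 + 6079.3209) = 1160.20 mm
S4: √((560.97)² + (317.05)²) = √(314687.3409 + 100520.7025) = 644.37 mm
S5: √((-483.31)² + (-340.39)²) = √(233588.5561 + 115865.3521) = 591.15 mm
S6: √((-323.08)² + (501.24)²) = √(104380.6864 + 251241.5376) = 596.34 mm
S7: √((-175.48)² + (-65.48)²) = √(30793.2304 + 4287.6304) = 187.30 mm
S8: √((712.58)² + (-803.25)²) = √(507770.2564 + 645210.5625) = 1073.77 mm
S9: √((1008.61)² + (125.61)²) = √(1017294.1321 + 15777.8721) = 1016.40 mm
S10: √((745.09)² + (438.75)²) = √(555159.1081 + 192501.5625) = 864.67 mm
S11: √((1075.94)² + (688.10)²) = √(1157646.8836 + 473481.6100) = 1277.16 mm
S12: √((-377.64)² + (83.98)²) = √(142611.9696 + 7052.6404) = 386.87 mm
S13: √((-517.22)² + (-881.06)²) = √(267516.5284 + 776266.7236) = 1021.66 mm
S14: √((-198.84)² + (66.60)²) = √(39537.3456 + 4435.5600) = 209.70 mm
Minimum: S7 at 187.30 mm.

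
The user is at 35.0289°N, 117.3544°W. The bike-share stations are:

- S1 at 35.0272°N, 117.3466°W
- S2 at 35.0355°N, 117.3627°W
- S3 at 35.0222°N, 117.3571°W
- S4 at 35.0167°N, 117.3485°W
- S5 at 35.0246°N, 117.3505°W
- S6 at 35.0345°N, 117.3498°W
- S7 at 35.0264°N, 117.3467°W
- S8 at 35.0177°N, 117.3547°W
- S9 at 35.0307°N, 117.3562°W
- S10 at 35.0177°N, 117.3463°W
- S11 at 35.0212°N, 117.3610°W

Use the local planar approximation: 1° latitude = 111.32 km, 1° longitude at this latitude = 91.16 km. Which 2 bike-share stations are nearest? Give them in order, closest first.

Distances from 35.0289°N, 117.3544°W:
S1: √((-0.0017·111.32)² + (0.0078·91.16)²) = √(0.035813 + 0.505589) = 0.7358 km
S2: √((0.0066·111.32)² + (-0.0083·91.16)²) = √(0.539802 + 0.572486) = 1.0547 km
S3: √((-0.0067·111.32)² + (-0.0027·91.16)²) = √(0.556283 + 0.060581) = 0.7854 km
S4: √((-0.0122·111.32)² + (0.0059·91.16)²) = √(1.844446 + 0.289276) = 1.4607 km
S5: √((-0.0043·111.32)² + (0.0039·91.16)²) = √(0.229131 + 0.126397) = 0.5963 km
S6: √((0.0056·111.32)² + (0.0046·91.16)²) = √(0.388618 + 0.175843) = 0.7513 km
S7: √((-0.0025·111.32)² + (0.0077·91.16)²) = √(0.077451 + 0.492709) = 0.7551 km
S8: √((-0.0112·111.32)² + (-0.0003·91.16)²) = √(1.554470 + 0.000748) = 1.2471 km
S9: √((0.0018·111.32)² + (-0.0018·91.16)²) = √(0.040151 + 0.026925) = 0.2590 km
S10: √((-0.0112·111.32)² + (0.0081·91.16)²) = √(1.554470 + 0.545229) = 1.4490 km
S11: √((-0.0077·111.32)² + (-0.0066·91.16)²) = √(0.734730 + 0.361990) = 1.0472 km
Sorted: S9 (0.2590 km) < S5 (0.5963 km) < S1 (0.7358 km) < S6 (0.7513 km) < …

S9, S5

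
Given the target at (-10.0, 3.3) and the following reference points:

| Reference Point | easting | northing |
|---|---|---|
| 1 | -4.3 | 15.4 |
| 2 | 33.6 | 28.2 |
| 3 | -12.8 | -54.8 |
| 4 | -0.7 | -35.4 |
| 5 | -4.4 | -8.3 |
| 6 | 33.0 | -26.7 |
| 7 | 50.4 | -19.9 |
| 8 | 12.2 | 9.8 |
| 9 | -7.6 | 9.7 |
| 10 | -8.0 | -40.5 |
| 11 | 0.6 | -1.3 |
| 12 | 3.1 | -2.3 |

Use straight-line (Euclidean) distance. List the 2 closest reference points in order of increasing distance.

9, 11

Distances from (-10.0, 3.3):
1: 13.4
2: 50.2
3: 58.2
4: 39.8
5: 12.9
6: 52.4
7: 64.7
8: 23.1
9: 6.8
10: 43.8
11: 11.6
12: 14.2
Sorted: 9 (6.8) < 11 (11.6) < 5 (12.9) < 1 (13.4) < …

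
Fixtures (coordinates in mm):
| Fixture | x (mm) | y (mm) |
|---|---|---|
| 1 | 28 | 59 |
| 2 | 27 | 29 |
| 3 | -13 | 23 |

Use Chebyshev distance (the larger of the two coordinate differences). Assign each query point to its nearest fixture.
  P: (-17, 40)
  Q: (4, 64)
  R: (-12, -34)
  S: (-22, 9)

P→3; Q→1; R→3; S→3

P at (-17, 40):
  1: 45 mm
  2: 44 mm
  3: 17 mm
  → nearest: 3 (17 mm)
Q at (4, 64):
  1: 24 mm
  2: 35 mm
  3: 41 mm
  → nearest: 1 (24 mm)
R at (-12, -34):
  1: 93 mm
  2: 63 mm
  3: 57 mm
  → nearest: 3 (57 mm)
S at (-22, 9):
  1: 50 mm
  2: 49 mm
  3: 14 mm
  → nearest: 3 (14 mm)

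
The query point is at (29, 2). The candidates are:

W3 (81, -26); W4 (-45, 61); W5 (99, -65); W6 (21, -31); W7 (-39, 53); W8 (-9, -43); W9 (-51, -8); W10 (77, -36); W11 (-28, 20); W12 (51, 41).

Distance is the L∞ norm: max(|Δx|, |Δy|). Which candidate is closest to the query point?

W6

Distances from (29, 2):
W3: max(|52|, |-28|) = 52
W4: max(|-74|, |59|) = 74
W5: max(|70|, |-67|) = 70
W6: max(|-8|, |-33|) = 33
W7: max(|-68|, |51|) = 68
W8: max(|-38|, |-45|) = 45
W9: max(|-80|, |-10|) = 80
W10: max(|48|, |-38|) = 48
W11: max(|-57|, |18|) = 57
W12: max(|22|, |39|) = 39
Minimum: W6 at 33.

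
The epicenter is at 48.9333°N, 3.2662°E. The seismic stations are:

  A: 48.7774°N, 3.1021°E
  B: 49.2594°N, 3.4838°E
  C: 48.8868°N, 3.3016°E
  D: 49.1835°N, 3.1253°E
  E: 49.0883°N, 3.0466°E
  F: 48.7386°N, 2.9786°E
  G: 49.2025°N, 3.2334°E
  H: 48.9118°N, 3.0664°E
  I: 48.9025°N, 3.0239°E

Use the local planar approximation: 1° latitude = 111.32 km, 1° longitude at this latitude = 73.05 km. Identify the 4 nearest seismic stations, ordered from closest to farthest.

C, H, I, A

Distances from 48.9333°N, 3.2662°E:
A: √((-0.1559·111.32)² + (-0.1641·73.05)²) = √(301.188667 + 143.700276) = 21.0924 km
B: √((0.3261·111.32)² + (0.2176·73.05)²) = √(1317.795417 + 252.672643) = 39.6291 km
C: √((-0.0465·111.32)² + (0.0354·73.05)²) = √(26.794910 + 6.687241) = 5.7864 km
D: √((0.2502·111.32)² + (-0.1409·73.05)²) = √(775.748610 + 105.940600) = 29.6933 km
E: √((0.1550·111.32)² + (-0.2196·73.05)²) = √(297.721221 + 257.338706) = 23.5597 km
F: √((-0.1947·111.32)² + (-0.2876·73.05)²) = √(469.762449 + 441.385644) = 30.1852 km
G: √((0.2692·111.32)² + (-0.0328·73.05)²) = √(898.041706 + 5.741008) = 30.0630 km
H: √((-0.0215·111.32)² + (-0.1998·73.05)²) = √(5.728268 + 213.025409) = 14.7903 km
I: √((-0.0308·111.32)² + (-0.2423·73.05)²) = √(11.755682 + 313.290531) = 18.0290 km
Sorted: C (5.7864 km) < H (14.7903 km) < I (18.0290 km) < A (21.0924 km) < E (23.5597 km) < D (29.6933 km) < …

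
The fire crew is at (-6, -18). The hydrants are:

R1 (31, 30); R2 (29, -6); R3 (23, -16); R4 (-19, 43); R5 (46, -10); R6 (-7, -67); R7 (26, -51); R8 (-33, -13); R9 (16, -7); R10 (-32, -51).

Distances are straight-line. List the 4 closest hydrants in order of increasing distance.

Distances from (-6, -18):
R1: √((37)² + (48)²) = √(1369.000 + 2304.000) = 60.6
R2: √((35)² + (12)²) = √(1225.000 + 144.000) = 37.0
R3: √((29)² + (2)²) = √(841.000 + 4.000) = 29.1
R4: √((-13)² + (61)²) = √(169.000 + 3721.000) = 62.4
R5: √((52)² + (8)²) = √(2704.000 + 64.000) = 52.6
R6: √((-1)² + (-49)²) = √(1.000 + 2401.000) = 49.0
R7: √((32)² + (-33)²) = √(1024.000 + 1089.000) = 46.0
R8: √((-27)² + (5)²) = √(729.000 + 25.000) = 27.5
R9: √((22)² + (11)²) = √(484.000 + 121.000) = 24.6
R10: √((-26)² + (-33)²) = √(676.000 + 1089.000) = 42.0
Sorted: R9 (24.6) < R8 (27.5) < R3 (29.1) < R2 (37.0) < R10 (42.0) < R7 (46.0) < …

R9, R8, R3, R2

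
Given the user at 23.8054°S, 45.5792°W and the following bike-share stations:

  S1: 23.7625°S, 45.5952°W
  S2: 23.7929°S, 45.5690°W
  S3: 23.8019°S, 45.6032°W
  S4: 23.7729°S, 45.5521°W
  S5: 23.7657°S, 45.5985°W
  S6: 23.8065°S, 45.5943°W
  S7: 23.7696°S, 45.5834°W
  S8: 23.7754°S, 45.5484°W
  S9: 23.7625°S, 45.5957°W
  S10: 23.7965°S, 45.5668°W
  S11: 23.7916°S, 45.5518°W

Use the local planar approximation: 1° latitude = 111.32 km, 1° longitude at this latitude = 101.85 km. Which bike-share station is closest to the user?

S6

Distances from 23.8054°S, 45.5792°W:
S1: √((0.0429·111.32)² + (-0.0160·101.85)²) = √(22.806623 + 2.655596) = 5.0460 km
S2: √((0.0125·111.32)² + (0.0102·101.85)²) = √(1.936272 + 1.079251) = 1.7365 km
S3: √((0.0035·111.32)² + (-0.0240·101.85)²) = √(0.151804 + 5.975091) = 2.4753 km
S4: √((0.0325·111.32)² + (0.0271·101.85)²) = √(13.089200 + 7.618345) = 4.5506 km
S5: √((0.0397·111.32)² + (-0.0193·101.85)²) = √(19.531132 + 3.863996) = 4.8369 km
S6: √((-0.0011·111.32)² + (-0.0151·101.85)²) = √(0.014994 + 2.365244) = 1.5428 km
S7: √((0.0358·111.32)² + (-0.0042·101.85)²) = √(15.882265 + 0.182987) = 4.0081 km
S8: √((0.0300·111.32)² + (0.0308·101.85)²) = √(11.152928 + 9.840644) = 4.5819 km
S9: √((0.0429·111.32)² + (-0.0165·101.85)²) = √(22.806623 + 2.824164) = 5.0627 km
S10: √((0.0089·111.32)² + (0.0124·101.85)²) = √(0.981582 + 1.595017) = 1.6052 km
S11: √((0.0138·111.32)² + (0.0274·101.85)²) = √(2.359960 + 7.787951) = 3.1856 km
Minimum: S6 at 1.5428 km.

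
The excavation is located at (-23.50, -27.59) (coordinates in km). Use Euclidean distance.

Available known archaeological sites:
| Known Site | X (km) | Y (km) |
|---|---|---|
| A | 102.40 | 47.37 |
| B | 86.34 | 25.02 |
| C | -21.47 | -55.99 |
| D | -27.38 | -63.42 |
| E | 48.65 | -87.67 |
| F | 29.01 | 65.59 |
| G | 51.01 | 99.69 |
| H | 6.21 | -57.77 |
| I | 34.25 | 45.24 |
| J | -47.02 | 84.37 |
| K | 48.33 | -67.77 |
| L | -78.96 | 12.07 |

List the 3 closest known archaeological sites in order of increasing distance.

Distances from (-23.50, -27.59):
A: √((125.90)² + (74.96)²) = √(15850.8100 + 5619.0016) = 146.53 km
B: √((109.84)² + (52.61)²) = √(12064.8256 + 2767.8121) = 121.79 km
C: √((2.03)² + (-28.40)²) = √(4.1209 + 806.5600) = 28.47 km
D: √((-3.88)² + (-35.83)²) = √(15.0544 + 1283.7889) = 36.04 km
E: √((72.15)² + (-60.08)²) = √(5205.6225 + 3609.6064) = 93.89 km
F: √((52.51)² + (93.18)²) = √(2757.3001 + 8682.5124) = 106.96 km
G: √((74.51)² + (127.28)²) = √(5551.7401 + 16200.1984) = 147.49 km
H: √((29.71)² + (-30.18)²) = √(882.6841 + 910.8324) = 42.35 km
I: √((57.75)² + (72.83)²) = √(3335.0625 + 5304.2089) = 92.95 km
J: √((-23.52)² + (111.96)²) = √(553.1904 + 12535.0416) = 114.40 km
K: √((71.83)² + (-40.18)²) = √(5159.5489 + 1614.4324) = 82.30 km
L: √((-55.46)² + (39.66)²) = √(3075.8116 + 1572.9156) = 68.18 km
Sorted: C (28.47 km) < D (36.04 km) < H (42.35 km) < L (68.18 km) < K (82.30 km) < …

C, D, H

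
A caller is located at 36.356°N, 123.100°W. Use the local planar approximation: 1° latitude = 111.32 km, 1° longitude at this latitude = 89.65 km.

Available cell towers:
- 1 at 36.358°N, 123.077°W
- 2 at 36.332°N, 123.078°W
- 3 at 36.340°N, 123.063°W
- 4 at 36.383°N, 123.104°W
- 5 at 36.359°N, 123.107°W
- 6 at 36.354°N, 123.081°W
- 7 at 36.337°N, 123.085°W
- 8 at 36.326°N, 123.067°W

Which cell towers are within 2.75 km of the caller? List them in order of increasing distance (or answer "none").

5, 6, 1, 7

Distances from 36.356°N, 123.100°W:
1: √((0.002·111.32)² + (0.023·89.65)²) = √(0.04957 + 4.25164) = 2.074 km
2: √((-0.024·111.32)² + (0.022·89.65)²) = √(7.13787 + 3.88997) = 3.321 km
3: √((-0.016·111.32)² + (0.037·89.65)²) = √(3.17239 + 11.00282) = 3.765 km
4: √((0.027·111.32)² + (-0.004·89.65)²) = √(9.03387 + 0.12859) = 3.027 km
5: √((0.003·111.32)² + (-0.007·89.65)²) = √(0.11153 + 0.39382) = 0.711 km
6: √((-0.002·111.32)² + (0.019·89.65)²) = √(0.04957 + 2.90140) = 1.718 km
7: √((-0.019·111.32)² + (0.015·89.65)²) = √(4.47356 + 1.80835) = 2.506 km
8: √((-0.030·111.32)² + (0.033·89.65)²) = √(11.15293 + 8.75243) = 4.462 km
Threshold 2.75 km: 5 (0.711 km), 6 (1.718 km), 1 (2.074 km), 7 (2.506 km) are within range.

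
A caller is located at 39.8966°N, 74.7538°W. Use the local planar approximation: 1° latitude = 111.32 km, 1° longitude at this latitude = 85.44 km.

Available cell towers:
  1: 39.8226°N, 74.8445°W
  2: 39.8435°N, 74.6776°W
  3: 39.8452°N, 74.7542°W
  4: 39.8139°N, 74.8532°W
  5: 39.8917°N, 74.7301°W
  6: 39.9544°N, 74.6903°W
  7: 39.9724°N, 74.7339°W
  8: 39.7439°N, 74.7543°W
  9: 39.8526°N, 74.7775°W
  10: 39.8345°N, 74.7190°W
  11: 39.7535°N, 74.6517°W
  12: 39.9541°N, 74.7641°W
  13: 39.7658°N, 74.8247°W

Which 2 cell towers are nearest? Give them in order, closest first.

5, 9

Distances from 39.8966°N, 74.7538°W:
1: √((-0.0740·111.32)² + (-0.0907·85.44)²) = √(67.859372 + 60.053324) = 11.3098 km
2: √((-0.0531·111.32)² + (0.0762·85.44)²) = √(34.941009 + 42.386975) = 8.7936 km
3: √((-0.0514·111.32)² + (-0.0004·85.44)²) = √(32.739545 + 0.001168) = 5.7220 km
4: √((-0.0827·111.32)² + (-0.0994·85.44)²) = √(84.753456 + 72.126565) = 12.5252 km
5: √((-0.0049·111.32)² + (0.0237·85.44)²) = √(0.297535 + 4.100333) = 2.0971 km
6: √((0.0578·111.32)² + (0.0635·85.44)²) = √(41.400165 + 29.435399) = 8.4164 km
7: √((0.0758·111.32)² + (0.0199·85.44)²) = √(71.200789 + 2.890870) = 8.6077 km
8: √((-0.1527·111.32)² + (-0.0005·85.44)²) = √(288.951178 + 0.001825) = 16.9986 km
9: √((-0.0440·111.32)² + (-0.0237·85.44)²) = √(23.991188 + 4.100333) = 5.3001 km
10: √((-0.0621·111.32)² + (0.0348·85.44)²) = √(47.789182 + 8.840584) = 7.5253 km
11: √((-0.1431·111.32)² + (0.1021·85.44)²) = √(253.761459 + 76.098126) = 18.1620 km
12: √((0.0575·111.32)² + (-0.0103·85.44)²) = √(40.971521 + 0.774456) = 6.4611 km
13: √((-0.1308·111.32)² + (-0.0709·85.44)²) = √(212.012703 + 36.695681) = 15.7705 km
Sorted: 5 (2.0971 km) < 9 (5.3001 km) < 3 (5.7220 km) < 12 (6.4611 km) < …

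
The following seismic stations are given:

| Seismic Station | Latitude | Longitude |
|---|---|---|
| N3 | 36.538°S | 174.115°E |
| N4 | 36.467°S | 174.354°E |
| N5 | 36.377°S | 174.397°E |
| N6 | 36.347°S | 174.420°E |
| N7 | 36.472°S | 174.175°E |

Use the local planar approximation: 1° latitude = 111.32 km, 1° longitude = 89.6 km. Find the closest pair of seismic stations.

N5 and N6

Pairwise distances:
N3–N4: 22.826 km
N3–N5: 30.978 km
N3–N6: 34.625 km
N3–N7: 9.104 km
N4–N5: 10.734 km
N4–N6: 14.609 km
N4–N7: 16.048 km
N5–N6: 3.924 km
N5–N7: 22.528 km
N6–N7: 25.991 km
Closest pair: N5–N6 at 3.924 km.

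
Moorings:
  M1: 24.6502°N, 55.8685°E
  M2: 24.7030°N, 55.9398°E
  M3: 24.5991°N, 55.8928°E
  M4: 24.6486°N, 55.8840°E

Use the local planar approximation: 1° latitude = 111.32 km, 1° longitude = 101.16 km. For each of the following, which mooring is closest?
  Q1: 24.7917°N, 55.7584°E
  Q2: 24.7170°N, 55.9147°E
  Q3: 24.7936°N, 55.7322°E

Q1 at 24.7917°N, 55.7584°E:
  M1: √((-0.1415·111.32)² + (0.1101·101.16)²) = √(248.118573 + 124.048718) = 19.2916 km
  M2: √((-0.0887·111.32)² + (0.1814·101.16)²) = √(97.497535 + 336.738061) = 20.8383 km
  M3: √((-0.1926·111.32)² + (0.1344·101.16)²) = √(459.683548 + 184.848606) = 25.3876 km
  M4: √((-0.1431·111.32)² + (0.1256·101.16)²) = √(253.761459 + 161.434711) = 20.3764 km
  → nearest: M1 (19.2916 km)
Q2 at 24.7170°N, 55.9147°E:
  M1: √((-0.0668·111.32)² + (-0.0462·101.16)²) = √(55.296714 + 21.842462) = 8.7829 km
  M2: √((-0.0140·111.32)² + (0.0251·101.16)²) = √(2.428860 + 6.447110) = 2.9793 km
  M3: √((-0.1179·111.32)² + (-0.0219·101.16)²) = √(172.255860 + 4.908015) = 13.3103 km
  M4: √((-0.0684·111.32)² + (-0.0307·101.16)²) = √(57.977382 + 9.644826) = 8.2233 km
  → nearest: M2 (2.9793 km)
Q3 at 24.7936°N, 55.7322°E:
  M1: √((-0.1434·111.32)² + (0.1363·101.16)²) = √(254.826564 + 190.111922) = 21.0936 km
  M2: √((-0.0906·111.32)² + (0.2076·101.16)²) = √(101.719166 + 441.034273) = 23.2971 km
  M3: √((-0.1945·111.32)² + (0.1606·101.16)²) = √(468.797845 + 263.942134) = 27.0692 km
  M4: √((-0.1450·111.32)² + (0.1518·101.16)²) = √(260.544794 + 235.809439) = 22.2790 km
  → nearest: M1 (21.0936 km)

Q1→M1; Q2→M2; Q3→M1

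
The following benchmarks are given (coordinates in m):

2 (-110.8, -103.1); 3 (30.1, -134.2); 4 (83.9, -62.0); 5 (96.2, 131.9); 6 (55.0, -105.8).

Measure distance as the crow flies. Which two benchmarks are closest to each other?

3 and 6

Pairwise distances:
3–6: √((24.9)² + (28.4)²) = √(620.010 + 806.560) = 37.8 m
4–6: √((-28.9)² + (-43.8)²) = √(835.210 + 1918.440) = 52.5 m
3–4: √((53.8)² + (72.2)²) = √(2894.440 + 5212.840) = 90.0 m
2–3: √((140.9)² + (-31.1)²) = √(19852.810 + 967.210) = 144.3 m
2–6: √((165.8)² + (-2.7)²) = √(27489.640 + 7.290) = 165.8 m
4–5: √((12.3)² + (193.9)²) = √(151.290 + 37597.210) = 194.3 m
2–4: √((194.7)² + (41.1)²) = √(37908.090 + 1689.210) = 199.0 m
5–6: √((-41.2)² + (-237.7)²) = √(1697.440 + 56501.290) = 241.2 m
3–5: √((66.1)² + (266.1)²) = √(4369.210 + 70809.210) = 274.2 m
2–5: √((207.0)² + (235.0)²) = √(42849.000 + 55225.000) = 313.2 m
Closest pair: 3–6 at 37.8 m.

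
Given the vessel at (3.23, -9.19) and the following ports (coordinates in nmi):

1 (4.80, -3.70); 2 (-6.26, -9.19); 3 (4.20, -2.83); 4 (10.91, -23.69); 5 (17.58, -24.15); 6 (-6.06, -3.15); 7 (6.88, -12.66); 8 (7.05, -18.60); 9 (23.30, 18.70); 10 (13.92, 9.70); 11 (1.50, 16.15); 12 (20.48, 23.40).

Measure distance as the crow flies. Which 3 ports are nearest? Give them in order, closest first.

Distances from (3.23, -9.19):
1: √((1.57)² + (5.49)²) = √(2.4649 + 30.1401) = 5.71 nmi
2: √((-9.49)² + (0.00)²) = √(90.0601 + 0.0000) = 9.49 nmi
3: √((0.97)² + (6.36)²) = √(0.9409 + 40.4496) = 6.43 nmi
4: √((7.68)² + (-14.50)²) = √(58.9824 + 210.2500) = 16.41 nmi
5: √((14.35)² + (-14.96)²) = √(205.9225 + 223.8016) = 20.73 nmi
6: √((-9.29)² + (6.04)²) = √(86.3041 + 36.4816) = 11.08 nmi
7: √((3.65)² + (-3.47)²) = √(13.3225 + 12.0409) = 5.04 nmi
8: √((3.82)² + (-9.41)²) = √(14.5924 + 88.5481) = 10.16 nmi
9: √((20.07)² + (27.89)²) = √(402.8049 + 777.8521) = 34.36 nmi
10: √((10.69)² + (18.89)²) = √(114.2761 + 356.8321) = 21.71 nmi
11: √((-1.73)² + (25.34)²) = √(2.9929 + 642.1156) = 25.40 nmi
12: √((17.25)² + (32.59)²) = √(297.5625 + 1062.1081) = 36.87 nmi
Sorted: 7 (5.04 nmi) < 1 (5.71 nmi) < 3 (6.43 nmi) < 2 (9.49 nmi) < 8 (10.16 nmi) < …

7, 1, 3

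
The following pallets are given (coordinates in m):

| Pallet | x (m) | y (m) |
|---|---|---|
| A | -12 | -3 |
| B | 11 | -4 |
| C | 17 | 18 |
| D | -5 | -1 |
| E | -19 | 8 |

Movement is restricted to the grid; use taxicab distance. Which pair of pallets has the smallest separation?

A and D

Pairwise distances:
A–B: |23| + |-1| = 23 + 1 = 24 m
A–C: |29| + |21| = 29 + 21 = 50 m
A–D: |7| + |2| = 7 + 2 = 9 m
A–E: |-7| + |11| = 7 + 11 = 18 m
B–C: |6| + |22| = 6 + 22 = 28 m
B–D: |-16| + |3| = 16 + 3 = 19 m
B–E: |-30| + |12| = 30 + 12 = 42 m
C–D: |-22| + |-19| = 22 + 19 = 41 m
C–E: |-36| + |-10| = 36 + 10 = 46 m
D–E: |-14| + |9| = 14 + 9 = 23 m
Closest pair: A–D at 9 m.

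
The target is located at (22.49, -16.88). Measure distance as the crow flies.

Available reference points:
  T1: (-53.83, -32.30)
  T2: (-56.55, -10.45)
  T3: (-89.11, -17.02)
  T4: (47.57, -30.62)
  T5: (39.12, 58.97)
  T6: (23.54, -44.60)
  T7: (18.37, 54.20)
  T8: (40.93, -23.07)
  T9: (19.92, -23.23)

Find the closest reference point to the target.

Distances from (22.49, -16.88):
T1: 77.86
T2: 79.30
T3: 111.60
T4: 28.60
T5: 77.65
T6: 27.74
T7: 71.20
T8: 19.45
T9: 6.85
Minimum: T9 at 6.85.

T9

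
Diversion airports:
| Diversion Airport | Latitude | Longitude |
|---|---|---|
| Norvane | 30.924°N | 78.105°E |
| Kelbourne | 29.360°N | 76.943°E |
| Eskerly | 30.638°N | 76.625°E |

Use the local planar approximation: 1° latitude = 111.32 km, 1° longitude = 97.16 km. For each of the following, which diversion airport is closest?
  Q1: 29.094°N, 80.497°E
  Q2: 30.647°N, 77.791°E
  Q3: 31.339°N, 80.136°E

Q1→Norvane; Q2→Norvane; Q3→Norvane

Q1 at 29.094°N, 80.497°E:
  Norvane: 309.052 km
  Kelbourne: 346.574 km
  Eskerly: 413.607 km
  → nearest: Norvane (309.052 km)
Q2 at 30.647°N, 77.791°E:
  Norvane: 43.377 km
  Kelbourne: 165.271 km
  Eskerly: 113.293 km
  → nearest: Norvane (43.377 km)
Q3 at 31.339°N, 80.136°E:
  Norvane: 202.668 km
  Kelbourne: 380.496 km
  Eskerly: 349.940 km
  → nearest: Norvane (202.668 km)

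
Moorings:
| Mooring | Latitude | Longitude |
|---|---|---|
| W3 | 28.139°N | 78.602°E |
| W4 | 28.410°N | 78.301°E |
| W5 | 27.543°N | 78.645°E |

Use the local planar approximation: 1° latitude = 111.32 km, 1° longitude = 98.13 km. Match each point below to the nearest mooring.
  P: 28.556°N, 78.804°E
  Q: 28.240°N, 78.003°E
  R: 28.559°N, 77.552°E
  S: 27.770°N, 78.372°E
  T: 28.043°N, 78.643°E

P at 28.556°N, 78.804°E:
  W3: 50.476 km
  W4: 51.966 km
  W5: 113.841 km
  → nearest: W3 (50.476 km)
Q at 28.240°N, 78.003°E:
  W3: 59.846 km
  W4: 34.832 km
  W5: 99.946 km
  → nearest: W4 (34.832 km)
R at 28.559°N, 77.552°E:
  W3: 113.148 km
  W4: 75.348 km
  W5: 155.871 km
  → nearest: W4 (75.348 km)
S at 27.770°N, 78.372°E:
  W3: 46.869 km
  W4: 71.585 km
  W5: 36.827 km
  → nearest: W5 (36.827 km)
T at 28.043°N, 78.643°E:
  W3: 11.419 km
  W4: 52.871 km
  W5: 55.660 km
  → nearest: W3 (11.419 km)

P→W3; Q→W4; R→W4; S→W5; T→W3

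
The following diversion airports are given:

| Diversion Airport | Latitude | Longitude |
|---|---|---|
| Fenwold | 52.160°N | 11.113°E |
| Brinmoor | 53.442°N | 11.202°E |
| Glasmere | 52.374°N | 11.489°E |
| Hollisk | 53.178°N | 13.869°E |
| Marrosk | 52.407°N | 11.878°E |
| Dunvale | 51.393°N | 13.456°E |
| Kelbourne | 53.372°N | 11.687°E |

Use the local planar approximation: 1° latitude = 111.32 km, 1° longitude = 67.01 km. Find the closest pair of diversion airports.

Glasmere and Marrosk

Pairwise distances:
Fenwold–Brinmoor: 142.837 km
Fenwold–Glasmere: 34.675 km
Fenwold–Hollisk: 216.677 km
Fenwold–Marrosk: 58.171 km
Fenwold–Dunvale: 178.719 km
Fenwold–Kelbourne: 140.295 km
Brinmoor–Glasmere: 120.435 km
Brinmoor–Hollisk: 181.116 km
Brinmoor–Marrosk: 123.801 km
Brinmoor–Dunvale: 273.570 km
Brinmoor–Kelbourne: 33.421 km
Glasmere–Hollisk: 182.881 km
Glasmere–Marrosk: 26.324 km
Glasmere–Dunvale: 171.170 km
Glasmere–Kelbourne: 111.887 km
Hollisk–Marrosk: 158.639 km
Hollisk–Dunvale: 200.624 km
Hollisk–Kelbourne: 147.802 km
Marrosk–Dunvale: 154.670 km
Marrosk–Kelbourne: 108.184 km
Dunvale–Kelbourne: 250.170 km
Closest pair: Glasmere–Marrosk at 26.324 km.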